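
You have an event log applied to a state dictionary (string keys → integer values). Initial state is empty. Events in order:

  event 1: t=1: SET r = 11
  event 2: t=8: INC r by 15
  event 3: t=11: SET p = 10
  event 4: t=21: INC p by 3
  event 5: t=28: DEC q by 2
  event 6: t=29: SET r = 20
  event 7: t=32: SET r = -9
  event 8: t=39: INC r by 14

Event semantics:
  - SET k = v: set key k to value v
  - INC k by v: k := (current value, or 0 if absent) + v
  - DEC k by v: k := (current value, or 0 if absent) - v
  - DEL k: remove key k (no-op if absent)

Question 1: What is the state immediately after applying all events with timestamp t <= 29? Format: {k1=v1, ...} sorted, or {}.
Answer: {p=13, q=-2, r=20}

Derivation:
Apply events with t <= 29 (6 events):
  after event 1 (t=1: SET r = 11): {r=11}
  after event 2 (t=8: INC r by 15): {r=26}
  after event 3 (t=11: SET p = 10): {p=10, r=26}
  after event 4 (t=21: INC p by 3): {p=13, r=26}
  after event 5 (t=28: DEC q by 2): {p=13, q=-2, r=26}
  after event 6 (t=29: SET r = 20): {p=13, q=-2, r=20}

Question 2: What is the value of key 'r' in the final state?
Answer: 5

Derivation:
Track key 'r' through all 8 events:
  event 1 (t=1: SET r = 11): r (absent) -> 11
  event 2 (t=8: INC r by 15): r 11 -> 26
  event 3 (t=11: SET p = 10): r unchanged
  event 4 (t=21: INC p by 3): r unchanged
  event 5 (t=28: DEC q by 2): r unchanged
  event 6 (t=29: SET r = 20): r 26 -> 20
  event 7 (t=32: SET r = -9): r 20 -> -9
  event 8 (t=39: INC r by 14): r -9 -> 5
Final: r = 5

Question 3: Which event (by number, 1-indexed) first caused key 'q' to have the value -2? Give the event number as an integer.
Answer: 5

Derivation:
Looking for first event where q becomes -2:
  event 5: q (absent) -> -2  <-- first match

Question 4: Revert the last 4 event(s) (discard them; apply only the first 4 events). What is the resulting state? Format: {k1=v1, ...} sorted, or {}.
Answer: {p=13, r=26}

Derivation:
Keep first 4 events (discard last 4):
  after event 1 (t=1: SET r = 11): {r=11}
  after event 2 (t=8: INC r by 15): {r=26}
  after event 3 (t=11: SET p = 10): {p=10, r=26}
  after event 4 (t=21: INC p by 3): {p=13, r=26}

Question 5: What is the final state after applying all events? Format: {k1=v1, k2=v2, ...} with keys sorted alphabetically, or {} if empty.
Answer: {p=13, q=-2, r=5}

Derivation:
  after event 1 (t=1: SET r = 11): {r=11}
  after event 2 (t=8: INC r by 15): {r=26}
  after event 3 (t=11: SET p = 10): {p=10, r=26}
  after event 4 (t=21: INC p by 3): {p=13, r=26}
  after event 5 (t=28: DEC q by 2): {p=13, q=-2, r=26}
  after event 6 (t=29: SET r = 20): {p=13, q=-2, r=20}
  after event 7 (t=32: SET r = -9): {p=13, q=-2, r=-9}
  after event 8 (t=39: INC r by 14): {p=13, q=-2, r=5}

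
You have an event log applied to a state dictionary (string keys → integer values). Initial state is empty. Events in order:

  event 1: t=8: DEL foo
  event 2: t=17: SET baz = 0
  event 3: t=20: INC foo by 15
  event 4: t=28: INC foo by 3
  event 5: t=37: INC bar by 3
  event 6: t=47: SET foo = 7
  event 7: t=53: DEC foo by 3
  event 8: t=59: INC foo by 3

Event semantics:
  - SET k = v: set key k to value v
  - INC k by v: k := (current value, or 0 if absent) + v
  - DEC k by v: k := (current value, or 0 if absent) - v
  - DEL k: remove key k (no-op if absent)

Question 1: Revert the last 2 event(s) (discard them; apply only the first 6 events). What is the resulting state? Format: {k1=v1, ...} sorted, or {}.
Keep first 6 events (discard last 2):
  after event 1 (t=8: DEL foo): {}
  after event 2 (t=17: SET baz = 0): {baz=0}
  after event 3 (t=20: INC foo by 15): {baz=0, foo=15}
  after event 4 (t=28: INC foo by 3): {baz=0, foo=18}
  after event 5 (t=37: INC bar by 3): {bar=3, baz=0, foo=18}
  after event 6 (t=47: SET foo = 7): {bar=3, baz=0, foo=7}

Answer: {bar=3, baz=0, foo=7}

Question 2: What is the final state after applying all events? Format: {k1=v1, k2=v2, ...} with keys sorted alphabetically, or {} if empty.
Answer: {bar=3, baz=0, foo=7}

Derivation:
  after event 1 (t=8: DEL foo): {}
  after event 2 (t=17: SET baz = 0): {baz=0}
  after event 3 (t=20: INC foo by 15): {baz=0, foo=15}
  after event 4 (t=28: INC foo by 3): {baz=0, foo=18}
  after event 5 (t=37: INC bar by 3): {bar=3, baz=0, foo=18}
  after event 6 (t=47: SET foo = 7): {bar=3, baz=0, foo=7}
  after event 7 (t=53: DEC foo by 3): {bar=3, baz=0, foo=4}
  after event 8 (t=59: INC foo by 3): {bar=3, baz=0, foo=7}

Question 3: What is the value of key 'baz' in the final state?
Track key 'baz' through all 8 events:
  event 1 (t=8: DEL foo): baz unchanged
  event 2 (t=17: SET baz = 0): baz (absent) -> 0
  event 3 (t=20: INC foo by 15): baz unchanged
  event 4 (t=28: INC foo by 3): baz unchanged
  event 5 (t=37: INC bar by 3): baz unchanged
  event 6 (t=47: SET foo = 7): baz unchanged
  event 7 (t=53: DEC foo by 3): baz unchanged
  event 8 (t=59: INC foo by 3): baz unchanged
Final: baz = 0

Answer: 0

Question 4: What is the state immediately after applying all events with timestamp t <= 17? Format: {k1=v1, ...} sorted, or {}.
Answer: {baz=0}

Derivation:
Apply events with t <= 17 (2 events):
  after event 1 (t=8: DEL foo): {}
  after event 2 (t=17: SET baz = 0): {baz=0}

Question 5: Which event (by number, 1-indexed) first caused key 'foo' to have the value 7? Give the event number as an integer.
Answer: 6

Derivation:
Looking for first event where foo becomes 7:
  event 3: foo = 15
  event 4: foo = 18
  event 5: foo = 18
  event 6: foo 18 -> 7  <-- first match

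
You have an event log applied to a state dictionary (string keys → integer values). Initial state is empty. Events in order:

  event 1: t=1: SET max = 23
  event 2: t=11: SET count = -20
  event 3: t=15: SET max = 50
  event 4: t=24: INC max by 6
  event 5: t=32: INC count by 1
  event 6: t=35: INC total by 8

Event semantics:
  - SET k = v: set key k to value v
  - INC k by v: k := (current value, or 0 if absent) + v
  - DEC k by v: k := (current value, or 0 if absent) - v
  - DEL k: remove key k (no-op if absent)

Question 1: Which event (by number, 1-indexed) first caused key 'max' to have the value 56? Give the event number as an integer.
Answer: 4

Derivation:
Looking for first event where max becomes 56:
  event 1: max = 23
  event 2: max = 23
  event 3: max = 50
  event 4: max 50 -> 56  <-- first match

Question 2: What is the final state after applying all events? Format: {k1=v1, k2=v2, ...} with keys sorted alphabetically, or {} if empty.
  after event 1 (t=1: SET max = 23): {max=23}
  after event 2 (t=11: SET count = -20): {count=-20, max=23}
  after event 3 (t=15: SET max = 50): {count=-20, max=50}
  after event 4 (t=24: INC max by 6): {count=-20, max=56}
  after event 5 (t=32: INC count by 1): {count=-19, max=56}
  after event 6 (t=35: INC total by 8): {count=-19, max=56, total=8}

Answer: {count=-19, max=56, total=8}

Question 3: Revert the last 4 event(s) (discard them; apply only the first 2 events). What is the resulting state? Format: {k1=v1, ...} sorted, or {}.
Answer: {count=-20, max=23}

Derivation:
Keep first 2 events (discard last 4):
  after event 1 (t=1: SET max = 23): {max=23}
  after event 2 (t=11: SET count = -20): {count=-20, max=23}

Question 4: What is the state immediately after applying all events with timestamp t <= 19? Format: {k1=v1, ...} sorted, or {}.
Apply events with t <= 19 (3 events):
  after event 1 (t=1: SET max = 23): {max=23}
  after event 2 (t=11: SET count = -20): {count=-20, max=23}
  after event 3 (t=15: SET max = 50): {count=-20, max=50}

Answer: {count=-20, max=50}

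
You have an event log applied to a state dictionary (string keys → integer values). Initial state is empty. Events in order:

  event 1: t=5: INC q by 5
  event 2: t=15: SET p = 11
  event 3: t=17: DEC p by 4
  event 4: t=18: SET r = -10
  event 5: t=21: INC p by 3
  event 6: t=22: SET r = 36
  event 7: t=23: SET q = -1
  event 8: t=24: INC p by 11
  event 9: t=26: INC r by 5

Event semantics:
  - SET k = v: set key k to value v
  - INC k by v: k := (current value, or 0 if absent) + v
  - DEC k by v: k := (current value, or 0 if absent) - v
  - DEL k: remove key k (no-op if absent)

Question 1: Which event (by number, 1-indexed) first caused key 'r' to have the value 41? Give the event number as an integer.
Answer: 9

Derivation:
Looking for first event where r becomes 41:
  event 4: r = -10
  event 5: r = -10
  event 6: r = 36
  event 7: r = 36
  event 8: r = 36
  event 9: r 36 -> 41  <-- first match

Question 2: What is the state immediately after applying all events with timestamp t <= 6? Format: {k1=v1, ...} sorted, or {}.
Answer: {q=5}

Derivation:
Apply events with t <= 6 (1 events):
  after event 1 (t=5: INC q by 5): {q=5}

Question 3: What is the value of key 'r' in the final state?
Track key 'r' through all 9 events:
  event 1 (t=5: INC q by 5): r unchanged
  event 2 (t=15: SET p = 11): r unchanged
  event 3 (t=17: DEC p by 4): r unchanged
  event 4 (t=18: SET r = -10): r (absent) -> -10
  event 5 (t=21: INC p by 3): r unchanged
  event 6 (t=22: SET r = 36): r -10 -> 36
  event 7 (t=23: SET q = -1): r unchanged
  event 8 (t=24: INC p by 11): r unchanged
  event 9 (t=26: INC r by 5): r 36 -> 41
Final: r = 41

Answer: 41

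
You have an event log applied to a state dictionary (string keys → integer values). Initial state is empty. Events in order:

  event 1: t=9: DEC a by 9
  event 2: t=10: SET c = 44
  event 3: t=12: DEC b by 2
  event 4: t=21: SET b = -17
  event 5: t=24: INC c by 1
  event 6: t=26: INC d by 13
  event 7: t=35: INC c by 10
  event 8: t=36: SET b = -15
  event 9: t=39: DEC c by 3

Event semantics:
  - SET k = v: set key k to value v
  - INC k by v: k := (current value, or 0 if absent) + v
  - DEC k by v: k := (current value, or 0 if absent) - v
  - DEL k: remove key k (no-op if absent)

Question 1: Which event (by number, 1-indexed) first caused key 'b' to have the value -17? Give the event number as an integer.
Looking for first event where b becomes -17:
  event 3: b = -2
  event 4: b -2 -> -17  <-- first match

Answer: 4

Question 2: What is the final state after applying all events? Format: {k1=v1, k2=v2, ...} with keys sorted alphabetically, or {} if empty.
Answer: {a=-9, b=-15, c=52, d=13}

Derivation:
  after event 1 (t=9: DEC a by 9): {a=-9}
  after event 2 (t=10: SET c = 44): {a=-9, c=44}
  after event 3 (t=12: DEC b by 2): {a=-9, b=-2, c=44}
  after event 4 (t=21: SET b = -17): {a=-9, b=-17, c=44}
  after event 5 (t=24: INC c by 1): {a=-9, b=-17, c=45}
  after event 6 (t=26: INC d by 13): {a=-9, b=-17, c=45, d=13}
  after event 7 (t=35: INC c by 10): {a=-9, b=-17, c=55, d=13}
  after event 8 (t=36: SET b = -15): {a=-9, b=-15, c=55, d=13}
  after event 9 (t=39: DEC c by 3): {a=-9, b=-15, c=52, d=13}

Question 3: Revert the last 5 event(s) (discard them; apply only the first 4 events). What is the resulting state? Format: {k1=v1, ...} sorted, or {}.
Answer: {a=-9, b=-17, c=44}

Derivation:
Keep first 4 events (discard last 5):
  after event 1 (t=9: DEC a by 9): {a=-9}
  after event 2 (t=10: SET c = 44): {a=-9, c=44}
  after event 3 (t=12: DEC b by 2): {a=-9, b=-2, c=44}
  after event 4 (t=21: SET b = -17): {a=-9, b=-17, c=44}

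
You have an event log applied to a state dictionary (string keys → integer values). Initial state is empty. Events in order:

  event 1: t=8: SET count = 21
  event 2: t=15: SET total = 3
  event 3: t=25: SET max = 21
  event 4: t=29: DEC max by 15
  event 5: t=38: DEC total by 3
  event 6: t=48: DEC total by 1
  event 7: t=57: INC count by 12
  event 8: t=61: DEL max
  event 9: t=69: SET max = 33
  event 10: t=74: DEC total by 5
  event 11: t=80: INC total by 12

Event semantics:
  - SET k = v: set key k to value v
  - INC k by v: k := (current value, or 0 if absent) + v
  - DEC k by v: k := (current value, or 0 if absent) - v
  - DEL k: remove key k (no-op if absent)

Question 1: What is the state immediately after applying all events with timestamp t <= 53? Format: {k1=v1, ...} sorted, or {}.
Answer: {count=21, max=6, total=-1}

Derivation:
Apply events with t <= 53 (6 events):
  after event 1 (t=8: SET count = 21): {count=21}
  after event 2 (t=15: SET total = 3): {count=21, total=3}
  after event 3 (t=25: SET max = 21): {count=21, max=21, total=3}
  after event 4 (t=29: DEC max by 15): {count=21, max=6, total=3}
  after event 5 (t=38: DEC total by 3): {count=21, max=6, total=0}
  after event 6 (t=48: DEC total by 1): {count=21, max=6, total=-1}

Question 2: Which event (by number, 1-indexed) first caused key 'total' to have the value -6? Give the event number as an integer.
Answer: 10

Derivation:
Looking for first event where total becomes -6:
  event 2: total = 3
  event 3: total = 3
  event 4: total = 3
  event 5: total = 0
  event 6: total = -1
  event 7: total = -1
  event 8: total = -1
  event 9: total = -1
  event 10: total -1 -> -6  <-- first match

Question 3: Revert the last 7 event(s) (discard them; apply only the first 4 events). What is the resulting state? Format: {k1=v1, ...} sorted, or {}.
Answer: {count=21, max=6, total=3}

Derivation:
Keep first 4 events (discard last 7):
  after event 1 (t=8: SET count = 21): {count=21}
  after event 2 (t=15: SET total = 3): {count=21, total=3}
  after event 3 (t=25: SET max = 21): {count=21, max=21, total=3}
  after event 4 (t=29: DEC max by 15): {count=21, max=6, total=3}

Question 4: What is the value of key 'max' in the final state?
Answer: 33

Derivation:
Track key 'max' through all 11 events:
  event 1 (t=8: SET count = 21): max unchanged
  event 2 (t=15: SET total = 3): max unchanged
  event 3 (t=25: SET max = 21): max (absent) -> 21
  event 4 (t=29: DEC max by 15): max 21 -> 6
  event 5 (t=38: DEC total by 3): max unchanged
  event 6 (t=48: DEC total by 1): max unchanged
  event 7 (t=57: INC count by 12): max unchanged
  event 8 (t=61: DEL max): max 6 -> (absent)
  event 9 (t=69: SET max = 33): max (absent) -> 33
  event 10 (t=74: DEC total by 5): max unchanged
  event 11 (t=80: INC total by 12): max unchanged
Final: max = 33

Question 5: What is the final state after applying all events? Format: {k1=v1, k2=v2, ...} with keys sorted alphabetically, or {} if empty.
Answer: {count=33, max=33, total=6}

Derivation:
  after event 1 (t=8: SET count = 21): {count=21}
  after event 2 (t=15: SET total = 3): {count=21, total=3}
  after event 3 (t=25: SET max = 21): {count=21, max=21, total=3}
  after event 4 (t=29: DEC max by 15): {count=21, max=6, total=3}
  after event 5 (t=38: DEC total by 3): {count=21, max=6, total=0}
  after event 6 (t=48: DEC total by 1): {count=21, max=6, total=-1}
  after event 7 (t=57: INC count by 12): {count=33, max=6, total=-1}
  after event 8 (t=61: DEL max): {count=33, total=-1}
  after event 9 (t=69: SET max = 33): {count=33, max=33, total=-1}
  after event 10 (t=74: DEC total by 5): {count=33, max=33, total=-6}
  after event 11 (t=80: INC total by 12): {count=33, max=33, total=6}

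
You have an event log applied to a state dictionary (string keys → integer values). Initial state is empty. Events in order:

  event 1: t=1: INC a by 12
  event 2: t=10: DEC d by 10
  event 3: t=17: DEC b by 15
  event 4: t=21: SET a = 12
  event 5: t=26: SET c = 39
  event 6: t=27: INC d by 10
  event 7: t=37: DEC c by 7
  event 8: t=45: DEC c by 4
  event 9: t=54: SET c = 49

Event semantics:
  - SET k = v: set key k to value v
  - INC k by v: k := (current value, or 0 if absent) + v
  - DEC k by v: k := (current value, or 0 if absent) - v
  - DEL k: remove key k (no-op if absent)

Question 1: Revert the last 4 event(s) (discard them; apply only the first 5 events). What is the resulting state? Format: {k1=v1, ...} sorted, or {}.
Answer: {a=12, b=-15, c=39, d=-10}

Derivation:
Keep first 5 events (discard last 4):
  after event 1 (t=1: INC a by 12): {a=12}
  after event 2 (t=10: DEC d by 10): {a=12, d=-10}
  after event 3 (t=17: DEC b by 15): {a=12, b=-15, d=-10}
  after event 4 (t=21: SET a = 12): {a=12, b=-15, d=-10}
  after event 5 (t=26: SET c = 39): {a=12, b=-15, c=39, d=-10}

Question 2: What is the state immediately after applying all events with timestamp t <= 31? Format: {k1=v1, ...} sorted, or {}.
Answer: {a=12, b=-15, c=39, d=0}

Derivation:
Apply events with t <= 31 (6 events):
  after event 1 (t=1: INC a by 12): {a=12}
  after event 2 (t=10: DEC d by 10): {a=12, d=-10}
  after event 3 (t=17: DEC b by 15): {a=12, b=-15, d=-10}
  after event 4 (t=21: SET a = 12): {a=12, b=-15, d=-10}
  after event 5 (t=26: SET c = 39): {a=12, b=-15, c=39, d=-10}
  after event 6 (t=27: INC d by 10): {a=12, b=-15, c=39, d=0}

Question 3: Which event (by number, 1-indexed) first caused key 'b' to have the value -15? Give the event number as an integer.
Answer: 3

Derivation:
Looking for first event where b becomes -15:
  event 3: b (absent) -> -15  <-- first match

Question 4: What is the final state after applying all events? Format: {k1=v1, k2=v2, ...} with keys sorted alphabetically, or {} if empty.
  after event 1 (t=1: INC a by 12): {a=12}
  after event 2 (t=10: DEC d by 10): {a=12, d=-10}
  after event 3 (t=17: DEC b by 15): {a=12, b=-15, d=-10}
  after event 4 (t=21: SET a = 12): {a=12, b=-15, d=-10}
  after event 5 (t=26: SET c = 39): {a=12, b=-15, c=39, d=-10}
  after event 6 (t=27: INC d by 10): {a=12, b=-15, c=39, d=0}
  after event 7 (t=37: DEC c by 7): {a=12, b=-15, c=32, d=0}
  after event 8 (t=45: DEC c by 4): {a=12, b=-15, c=28, d=0}
  after event 9 (t=54: SET c = 49): {a=12, b=-15, c=49, d=0}

Answer: {a=12, b=-15, c=49, d=0}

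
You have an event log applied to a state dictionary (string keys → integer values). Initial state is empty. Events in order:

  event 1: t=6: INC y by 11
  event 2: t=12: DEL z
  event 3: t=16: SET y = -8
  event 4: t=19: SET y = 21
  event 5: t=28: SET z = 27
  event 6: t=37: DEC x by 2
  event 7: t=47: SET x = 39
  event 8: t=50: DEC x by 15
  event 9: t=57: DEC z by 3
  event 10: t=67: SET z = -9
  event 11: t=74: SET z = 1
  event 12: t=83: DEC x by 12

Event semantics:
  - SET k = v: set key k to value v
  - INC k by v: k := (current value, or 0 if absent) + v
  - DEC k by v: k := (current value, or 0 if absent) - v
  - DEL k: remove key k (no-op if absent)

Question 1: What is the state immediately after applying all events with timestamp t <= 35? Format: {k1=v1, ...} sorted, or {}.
Answer: {y=21, z=27}

Derivation:
Apply events with t <= 35 (5 events):
  after event 1 (t=6: INC y by 11): {y=11}
  after event 2 (t=12: DEL z): {y=11}
  after event 3 (t=16: SET y = -8): {y=-8}
  after event 4 (t=19: SET y = 21): {y=21}
  after event 5 (t=28: SET z = 27): {y=21, z=27}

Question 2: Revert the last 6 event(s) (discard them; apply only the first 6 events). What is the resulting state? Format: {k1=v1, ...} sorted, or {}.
Keep first 6 events (discard last 6):
  after event 1 (t=6: INC y by 11): {y=11}
  after event 2 (t=12: DEL z): {y=11}
  after event 3 (t=16: SET y = -8): {y=-8}
  after event 4 (t=19: SET y = 21): {y=21}
  after event 5 (t=28: SET z = 27): {y=21, z=27}
  after event 6 (t=37: DEC x by 2): {x=-2, y=21, z=27}

Answer: {x=-2, y=21, z=27}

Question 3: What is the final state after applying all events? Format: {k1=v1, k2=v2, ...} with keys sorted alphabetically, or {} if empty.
Answer: {x=12, y=21, z=1}

Derivation:
  after event 1 (t=6: INC y by 11): {y=11}
  after event 2 (t=12: DEL z): {y=11}
  after event 3 (t=16: SET y = -8): {y=-8}
  after event 4 (t=19: SET y = 21): {y=21}
  after event 5 (t=28: SET z = 27): {y=21, z=27}
  after event 6 (t=37: DEC x by 2): {x=-2, y=21, z=27}
  after event 7 (t=47: SET x = 39): {x=39, y=21, z=27}
  after event 8 (t=50: DEC x by 15): {x=24, y=21, z=27}
  after event 9 (t=57: DEC z by 3): {x=24, y=21, z=24}
  after event 10 (t=67: SET z = -9): {x=24, y=21, z=-9}
  after event 11 (t=74: SET z = 1): {x=24, y=21, z=1}
  after event 12 (t=83: DEC x by 12): {x=12, y=21, z=1}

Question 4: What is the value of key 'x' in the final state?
Track key 'x' through all 12 events:
  event 1 (t=6: INC y by 11): x unchanged
  event 2 (t=12: DEL z): x unchanged
  event 3 (t=16: SET y = -8): x unchanged
  event 4 (t=19: SET y = 21): x unchanged
  event 5 (t=28: SET z = 27): x unchanged
  event 6 (t=37: DEC x by 2): x (absent) -> -2
  event 7 (t=47: SET x = 39): x -2 -> 39
  event 8 (t=50: DEC x by 15): x 39 -> 24
  event 9 (t=57: DEC z by 3): x unchanged
  event 10 (t=67: SET z = -9): x unchanged
  event 11 (t=74: SET z = 1): x unchanged
  event 12 (t=83: DEC x by 12): x 24 -> 12
Final: x = 12

Answer: 12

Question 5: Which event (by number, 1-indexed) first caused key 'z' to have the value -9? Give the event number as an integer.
Answer: 10

Derivation:
Looking for first event where z becomes -9:
  event 5: z = 27
  event 6: z = 27
  event 7: z = 27
  event 8: z = 27
  event 9: z = 24
  event 10: z 24 -> -9  <-- first match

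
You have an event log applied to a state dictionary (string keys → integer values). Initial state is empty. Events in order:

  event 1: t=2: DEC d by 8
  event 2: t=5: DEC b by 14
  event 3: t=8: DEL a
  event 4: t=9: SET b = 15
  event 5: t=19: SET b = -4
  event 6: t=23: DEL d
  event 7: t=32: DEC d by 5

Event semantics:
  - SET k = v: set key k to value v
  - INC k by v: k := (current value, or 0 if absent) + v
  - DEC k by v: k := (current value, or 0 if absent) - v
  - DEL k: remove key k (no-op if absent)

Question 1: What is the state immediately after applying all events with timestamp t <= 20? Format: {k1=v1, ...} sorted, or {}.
Apply events with t <= 20 (5 events):
  after event 1 (t=2: DEC d by 8): {d=-8}
  after event 2 (t=5: DEC b by 14): {b=-14, d=-8}
  after event 3 (t=8: DEL a): {b=-14, d=-8}
  after event 4 (t=9: SET b = 15): {b=15, d=-8}
  after event 5 (t=19: SET b = -4): {b=-4, d=-8}

Answer: {b=-4, d=-8}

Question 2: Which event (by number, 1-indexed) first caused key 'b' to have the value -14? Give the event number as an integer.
Looking for first event where b becomes -14:
  event 2: b (absent) -> -14  <-- first match

Answer: 2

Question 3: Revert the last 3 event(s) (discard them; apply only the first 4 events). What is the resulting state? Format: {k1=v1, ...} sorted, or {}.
Answer: {b=15, d=-8}

Derivation:
Keep first 4 events (discard last 3):
  after event 1 (t=2: DEC d by 8): {d=-8}
  after event 2 (t=5: DEC b by 14): {b=-14, d=-8}
  after event 3 (t=8: DEL a): {b=-14, d=-8}
  after event 4 (t=9: SET b = 15): {b=15, d=-8}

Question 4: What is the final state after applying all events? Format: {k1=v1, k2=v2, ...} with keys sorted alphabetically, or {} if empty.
  after event 1 (t=2: DEC d by 8): {d=-8}
  after event 2 (t=5: DEC b by 14): {b=-14, d=-8}
  after event 3 (t=8: DEL a): {b=-14, d=-8}
  after event 4 (t=9: SET b = 15): {b=15, d=-8}
  after event 5 (t=19: SET b = -4): {b=-4, d=-8}
  after event 6 (t=23: DEL d): {b=-4}
  after event 7 (t=32: DEC d by 5): {b=-4, d=-5}

Answer: {b=-4, d=-5}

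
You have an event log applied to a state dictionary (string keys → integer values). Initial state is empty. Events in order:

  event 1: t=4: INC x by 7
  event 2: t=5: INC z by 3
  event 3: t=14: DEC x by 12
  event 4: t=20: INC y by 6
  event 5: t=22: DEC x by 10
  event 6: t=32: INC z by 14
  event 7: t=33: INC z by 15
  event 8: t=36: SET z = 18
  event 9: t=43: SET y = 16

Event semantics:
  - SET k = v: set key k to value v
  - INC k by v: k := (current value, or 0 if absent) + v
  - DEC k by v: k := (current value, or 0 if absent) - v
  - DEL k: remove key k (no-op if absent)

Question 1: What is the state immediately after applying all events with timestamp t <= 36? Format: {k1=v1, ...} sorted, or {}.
Apply events with t <= 36 (8 events):
  after event 1 (t=4: INC x by 7): {x=7}
  after event 2 (t=5: INC z by 3): {x=7, z=3}
  after event 3 (t=14: DEC x by 12): {x=-5, z=3}
  after event 4 (t=20: INC y by 6): {x=-5, y=6, z=3}
  after event 5 (t=22: DEC x by 10): {x=-15, y=6, z=3}
  after event 6 (t=32: INC z by 14): {x=-15, y=6, z=17}
  after event 7 (t=33: INC z by 15): {x=-15, y=6, z=32}
  after event 8 (t=36: SET z = 18): {x=-15, y=6, z=18}

Answer: {x=-15, y=6, z=18}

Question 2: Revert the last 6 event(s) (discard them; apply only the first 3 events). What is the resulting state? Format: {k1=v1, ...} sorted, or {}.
Keep first 3 events (discard last 6):
  after event 1 (t=4: INC x by 7): {x=7}
  after event 2 (t=5: INC z by 3): {x=7, z=3}
  after event 3 (t=14: DEC x by 12): {x=-5, z=3}

Answer: {x=-5, z=3}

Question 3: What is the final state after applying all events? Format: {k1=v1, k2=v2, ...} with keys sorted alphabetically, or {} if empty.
  after event 1 (t=4: INC x by 7): {x=7}
  after event 2 (t=5: INC z by 3): {x=7, z=3}
  after event 3 (t=14: DEC x by 12): {x=-5, z=3}
  after event 4 (t=20: INC y by 6): {x=-5, y=6, z=3}
  after event 5 (t=22: DEC x by 10): {x=-15, y=6, z=3}
  after event 6 (t=32: INC z by 14): {x=-15, y=6, z=17}
  after event 7 (t=33: INC z by 15): {x=-15, y=6, z=32}
  after event 8 (t=36: SET z = 18): {x=-15, y=6, z=18}
  after event 9 (t=43: SET y = 16): {x=-15, y=16, z=18}

Answer: {x=-15, y=16, z=18}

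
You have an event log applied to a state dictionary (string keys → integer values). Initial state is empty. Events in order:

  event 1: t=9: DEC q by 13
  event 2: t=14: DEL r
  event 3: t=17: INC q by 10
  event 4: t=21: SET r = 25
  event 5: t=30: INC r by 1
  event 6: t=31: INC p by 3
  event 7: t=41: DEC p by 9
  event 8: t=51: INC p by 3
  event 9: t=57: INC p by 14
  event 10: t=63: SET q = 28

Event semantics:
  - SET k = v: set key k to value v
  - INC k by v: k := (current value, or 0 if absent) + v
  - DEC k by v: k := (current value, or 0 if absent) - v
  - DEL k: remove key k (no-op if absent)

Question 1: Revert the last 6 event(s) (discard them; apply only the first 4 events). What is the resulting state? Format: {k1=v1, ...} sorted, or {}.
Keep first 4 events (discard last 6):
  after event 1 (t=9: DEC q by 13): {q=-13}
  after event 2 (t=14: DEL r): {q=-13}
  after event 3 (t=17: INC q by 10): {q=-3}
  after event 4 (t=21: SET r = 25): {q=-3, r=25}

Answer: {q=-3, r=25}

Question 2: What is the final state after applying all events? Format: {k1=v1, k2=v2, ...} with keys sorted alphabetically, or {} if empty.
  after event 1 (t=9: DEC q by 13): {q=-13}
  after event 2 (t=14: DEL r): {q=-13}
  after event 3 (t=17: INC q by 10): {q=-3}
  after event 4 (t=21: SET r = 25): {q=-3, r=25}
  after event 5 (t=30: INC r by 1): {q=-3, r=26}
  after event 6 (t=31: INC p by 3): {p=3, q=-3, r=26}
  after event 7 (t=41: DEC p by 9): {p=-6, q=-3, r=26}
  after event 8 (t=51: INC p by 3): {p=-3, q=-3, r=26}
  after event 9 (t=57: INC p by 14): {p=11, q=-3, r=26}
  after event 10 (t=63: SET q = 28): {p=11, q=28, r=26}

Answer: {p=11, q=28, r=26}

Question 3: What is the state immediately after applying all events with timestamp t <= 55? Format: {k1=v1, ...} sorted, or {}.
Answer: {p=-3, q=-3, r=26}

Derivation:
Apply events with t <= 55 (8 events):
  after event 1 (t=9: DEC q by 13): {q=-13}
  after event 2 (t=14: DEL r): {q=-13}
  after event 3 (t=17: INC q by 10): {q=-3}
  after event 4 (t=21: SET r = 25): {q=-3, r=25}
  after event 5 (t=30: INC r by 1): {q=-3, r=26}
  after event 6 (t=31: INC p by 3): {p=3, q=-3, r=26}
  after event 7 (t=41: DEC p by 9): {p=-6, q=-3, r=26}
  after event 8 (t=51: INC p by 3): {p=-3, q=-3, r=26}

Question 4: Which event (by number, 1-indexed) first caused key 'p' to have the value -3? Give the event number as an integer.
Answer: 8

Derivation:
Looking for first event where p becomes -3:
  event 6: p = 3
  event 7: p = -6
  event 8: p -6 -> -3  <-- first match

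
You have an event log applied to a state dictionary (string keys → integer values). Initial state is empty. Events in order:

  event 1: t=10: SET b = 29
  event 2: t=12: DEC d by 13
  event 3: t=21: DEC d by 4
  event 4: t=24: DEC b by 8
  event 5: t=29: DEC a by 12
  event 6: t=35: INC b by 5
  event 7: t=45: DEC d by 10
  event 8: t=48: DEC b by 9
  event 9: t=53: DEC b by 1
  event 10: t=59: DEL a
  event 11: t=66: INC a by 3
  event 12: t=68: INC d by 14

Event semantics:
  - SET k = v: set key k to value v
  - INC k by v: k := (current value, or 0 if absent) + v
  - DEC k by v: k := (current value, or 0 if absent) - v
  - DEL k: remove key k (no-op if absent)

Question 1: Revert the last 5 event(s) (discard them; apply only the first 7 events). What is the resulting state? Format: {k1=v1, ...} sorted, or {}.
Answer: {a=-12, b=26, d=-27}

Derivation:
Keep first 7 events (discard last 5):
  after event 1 (t=10: SET b = 29): {b=29}
  after event 2 (t=12: DEC d by 13): {b=29, d=-13}
  after event 3 (t=21: DEC d by 4): {b=29, d=-17}
  after event 4 (t=24: DEC b by 8): {b=21, d=-17}
  after event 5 (t=29: DEC a by 12): {a=-12, b=21, d=-17}
  after event 6 (t=35: INC b by 5): {a=-12, b=26, d=-17}
  after event 7 (t=45: DEC d by 10): {a=-12, b=26, d=-27}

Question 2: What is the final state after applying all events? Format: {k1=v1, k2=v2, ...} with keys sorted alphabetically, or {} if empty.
Answer: {a=3, b=16, d=-13}

Derivation:
  after event 1 (t=10: SET b = 29): {b=29}
  after event 2 (t=12: DEC d by 13): {b=29, d=-13}
  after event 3 (t=21: DEC d by 4): {b=29, d=-17}
  after event 4 (t=24: DEC b by 8): {b=21, d=-17}
  after event 5 (t=29: DEC a by 12): {a=-12, b=21, d=-17}
  after event 6 (t=35: INC b by 5): {a=-12, b=26, d=-17}
  after event 7 (t=45: DEC d by 10): {a=-12, b=26, d=-27}
  after event 8 (t=48: DEC b by 9): {a=-12, b=17, d=-27}
  after event 9 (t=53: DEC b by 1): {a=-12, b=16, d=-27}
  after event 10 (t=59: DEL a): {b=16, d=-27}
  after event 11 (t=66: INC a by 3): {a=3, b=16, d=-27}
  after event 12 (t=68: INC d by 14): {a=3, b=16, d=-13}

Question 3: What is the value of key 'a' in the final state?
Answer: 3

Derivation:
Track key 'a' through all 12 events:
  event 1 (t=10: SET b = 29): a unchanged
  event 2 (t=12: DEC d by 13): a unchanged
  event 3 (t=21: DEC d by 4): a unchanged
  event 4 (t=24: DEC b by 8): a unchanged
  event 5 (t=29: DEC a by 12): a (absent) -> -12
  event 6 (t=35: INC b by 5): a unchanged
  event 7 (t=45: DEC d by 10): a unchanged
  event 8 (t=48: DEC b by 9): a unchanged
  event 9 (t=53: DEC b by 1): a unchanged
  event 10 (t=59: DEL a): a -12 -> (absent)
  event 11 (t=66: INC a by 3): a (absent) -> 3
  event 12 (t=68: INC d by 14): a unchanged
Final: a = 3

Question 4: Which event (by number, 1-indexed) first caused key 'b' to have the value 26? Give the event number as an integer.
Answer: 6

Derivation:
Looking for first event where b becomes 26:
  event 1: b = 29
  event 2: b = 29
  event 3: b = 29
  event 4: b = 21
  event 5: b = 21
  event 6: b 21 -> 26  <-- first match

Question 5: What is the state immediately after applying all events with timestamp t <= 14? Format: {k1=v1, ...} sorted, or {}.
Apply events with t <= 14 (2 events):
  after event 1 (t=10: SET b = 29): {b=29}
  after event 2 (t=12: DEC d by 13): {b=29, d=-13}

Answer: {b=29, d=-13}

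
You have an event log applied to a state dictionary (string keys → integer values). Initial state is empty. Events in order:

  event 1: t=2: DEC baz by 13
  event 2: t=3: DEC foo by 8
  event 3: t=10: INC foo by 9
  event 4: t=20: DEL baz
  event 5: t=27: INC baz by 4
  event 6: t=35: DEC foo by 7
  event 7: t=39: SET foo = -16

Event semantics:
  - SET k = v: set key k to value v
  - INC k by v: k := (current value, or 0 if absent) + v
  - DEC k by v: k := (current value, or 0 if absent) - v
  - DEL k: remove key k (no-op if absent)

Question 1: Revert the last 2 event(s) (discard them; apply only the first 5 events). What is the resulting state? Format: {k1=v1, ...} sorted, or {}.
Keep first 5 events (discard last 2):
  after event 1 (t=2: DEC baz by 13): {baz=-13}
  after event 2 (t=3: DEC foo by 8): {baz=-13, foo=-8}
  after event 3 (t=10: INC foo by 9): {baz=-13, foo=1}
  after event 4 (t=20: DEL baz): {foo=1}
  after event 5 (t=27: INC baz by 4): {baz=4, foo=1}

Answer: {baz=4, foo=1}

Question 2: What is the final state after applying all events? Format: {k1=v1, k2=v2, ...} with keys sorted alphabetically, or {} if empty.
  after event 1 (t=2: DEC baz by 13): {baz=-13}
  after event 2 (t=3: DEC foo by 8): {baz=-13, foo=-8}
  after event 3 (t=10: INC foo by 9): {baz=-13, foo=1}
  after event 4 (t=20: DEL baz): {foo=1}
  after event 5 (t=27: INC baz by 4): {baz=4, foo=1}
  after event 6 (t=35: DEC foo by 7): {baz=4, foo=-6}
  after event 7 (t=39: SET foo = -16): {baz=4, foo=-16}

Answer: {baz=4, foo=-16}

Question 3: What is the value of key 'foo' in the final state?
Answer: -16

Derivation:
Track key 'foo' through all 7 events:
  event 1 (t=2: DEC baz by 13): foo unchanged
  event 2 (t=3: DEC foo by 8): foo (absent) -> -8
  event 3 (t=10: INC foo by 9): foo -8 -> 1
  event 4 (t=20: DEL baz): foo unchanged
  event 5 (t=27: INC baz by 4): foo unchanged
  event 6 (t=35: DEC foo by 7): foo 1 -> -6
  event 7 (t=39: SET foo = -16): foo -6 -> -16
Final: foo = -16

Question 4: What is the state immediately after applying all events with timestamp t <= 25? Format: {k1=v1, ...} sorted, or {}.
Apply events with t <= 25 (4 events):
  after event 1 (t=2: DEC baz by 13): {baz=-13}
  after event 2 (t=3: DEC foo by 8): {baz=-13, foo=-8}
  after event 3 (t=10: INC foo by 9): {baz=-13, foo=1}
  after event 4 (t=20: DEL baz): {foo=1}

Answer: {foo=1}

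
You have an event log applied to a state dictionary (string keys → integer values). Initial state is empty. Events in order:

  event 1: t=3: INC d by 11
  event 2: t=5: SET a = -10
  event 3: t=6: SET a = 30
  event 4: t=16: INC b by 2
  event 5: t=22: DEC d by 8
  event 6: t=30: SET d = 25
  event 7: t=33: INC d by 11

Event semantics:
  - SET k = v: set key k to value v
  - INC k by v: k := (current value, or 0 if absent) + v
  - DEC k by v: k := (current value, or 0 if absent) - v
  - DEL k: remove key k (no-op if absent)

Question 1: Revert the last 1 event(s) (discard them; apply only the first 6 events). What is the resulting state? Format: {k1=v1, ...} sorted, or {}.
Keep first 6 events (discard last 1):
  after event 1 (t=3: INC d by 11): {d=11}
  after event 2 (t=5: SET a = -10): {a=-10, d=11}
  after event 3 (t=6: SET a = 30): {a=30, d=11}
  after event 4 (t=16: INC b by 2): {a=30, b=2, d=11}
  after event 5 (t=22: DEC d by 8): {a=30, b=2, d=3}
  after event 6 (t=30: SET d = 25): {a=30, b=2, d=25}

Answer: {a=30, b=2, d=25}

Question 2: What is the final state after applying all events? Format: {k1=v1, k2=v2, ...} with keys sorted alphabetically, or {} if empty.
Answer: {a=30, b=2, d=36}

Derivation:
  after event 1 (t=3: INC d by 11): {d=11}
  after event 2 (t=5: SET a = -10): {a=-10, d=11}
  after event 3 (t=6: SET a = 30): {a=30, d=11}
  after event 4 (t=16: INC b by 2): {a=30, b=2, d=11}
  after event 5 (t=22: DEC d by 8): {a=30, b=2, d=3}
  after event 6 (t=30: SET d = 25): {a=30, b=2, d=25}
  after event 7 (t=33: INC d by 11): {a=30, b=2, d=36}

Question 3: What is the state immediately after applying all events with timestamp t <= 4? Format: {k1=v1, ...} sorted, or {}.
Apply events with t <= 4 (1 events):
  after event 1 (t=3: INC d by 11): {d=11}

Answer: {d=11}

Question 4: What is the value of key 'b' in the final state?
Track key 'b' through all 7 events:
  event 1 (t=3: INC d by 11): b unchanged
  event 2 (t=5: SET a = -10): b unchanged
  event 3 (t=6: SET a = 30): b unchanged
  event 4 (t=16: INC b by 2): b (absent) -> 2
  event 5 (t=22: DEC d by 8): b unchanged
  event 6 (t=30: SET d = 25): b unchanged
  event 7 (t=33: INC d by 11): b unchanged
Final: b = 2

Answer: 2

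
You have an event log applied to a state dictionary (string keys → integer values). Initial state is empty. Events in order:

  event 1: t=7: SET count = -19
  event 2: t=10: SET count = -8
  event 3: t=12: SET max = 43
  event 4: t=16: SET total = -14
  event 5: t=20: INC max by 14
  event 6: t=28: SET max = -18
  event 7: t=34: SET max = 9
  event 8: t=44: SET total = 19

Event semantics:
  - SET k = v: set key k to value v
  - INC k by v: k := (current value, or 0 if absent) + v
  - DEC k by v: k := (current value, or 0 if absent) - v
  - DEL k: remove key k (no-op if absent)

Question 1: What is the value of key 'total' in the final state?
Answer: 19

Derivation:
Track key 'total' through all 8 events:
  event 1 (t=7: SET count = -19): total unchanged
  event 2 (t=10: SET count = -8): total unchanged
  event 3 (t=12: SET max = 43): total unchanged
  event 4 (t=16: SET total = -14): total (absent) -> -14
  event 5 (t=20: INC max by 14): total unchanged
  event 6 (t=28: SET max = -18): total unchanged
  event 7 (t=34: SET max = 9): total unchanged
  event 8 (t=44: SET total = 19): total -14 -> 19
Final: total = 19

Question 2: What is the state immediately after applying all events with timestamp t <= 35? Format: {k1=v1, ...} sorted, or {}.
Apply events with t <= 35 (7 events):
  after event 1 (t=7: SET count = -19): {count=-19}
  after event 2 (t=10: SET count = -8): {count=-8}
  after event 3 (t=12: SET max = 43): {count=-8, max=43}
  after event 4 (t=16: SET total = -14): {count=-8, max=43, total=-14}
  after event 5 (t=20: INC max by 14): {count=-8, max=57, total=-14}
  after event 6 (t=28: SET max = -18): {count=-8, max=-18, total=-14}
  after event 7 (t=34: SET max = 9): {count=-8, max=9, total=-14}

Answer: {count=-8, max=9, total=-14}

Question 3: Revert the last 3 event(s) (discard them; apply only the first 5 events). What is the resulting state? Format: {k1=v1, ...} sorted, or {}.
Answer: {count=-8, max=57, total=-14}

Derivation:
Keep first 5 events (discard last 3):
  after event 1 (t=7: SET count = -19): {count=-19}
  after event 2 (t=10: SET count = -8): {count=-8}
  after event 3 (t=12: SET max = 43): {count=-8, max=43}
  after event 4 (t=16: SET total = -14): {count=-8, max=43, total=-14}
  after event 5 (t=20: INC max by 14): {count=-8, max=57, total=-14}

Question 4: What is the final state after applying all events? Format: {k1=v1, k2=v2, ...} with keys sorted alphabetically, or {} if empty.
Answer: {count=-8, max=9, total=19}

Derivation:
  after event 1 (t=7: SET count = -19): {count=-19}
  after event 2 (t=10: SET count = -8): {count=-8}
  after event 3 (t=12: SET max = 43): {count=-8, max=43}
  after event 4 (t=16: SET total = -14): {count=-8, max=43, total=-14}
  after event 5 (t=20: INC max by 14): {count=-8, max=57, total=-14}
  after event 6 (t=28: SET max = -18): {count=-8, max=-18, total=-14}
  after event 7 (t=34: SET max = 9): {count=-8, max=9, total=-14}
  after event 8 (t=44: SET total = 19): {count=-8, max=9, total=19}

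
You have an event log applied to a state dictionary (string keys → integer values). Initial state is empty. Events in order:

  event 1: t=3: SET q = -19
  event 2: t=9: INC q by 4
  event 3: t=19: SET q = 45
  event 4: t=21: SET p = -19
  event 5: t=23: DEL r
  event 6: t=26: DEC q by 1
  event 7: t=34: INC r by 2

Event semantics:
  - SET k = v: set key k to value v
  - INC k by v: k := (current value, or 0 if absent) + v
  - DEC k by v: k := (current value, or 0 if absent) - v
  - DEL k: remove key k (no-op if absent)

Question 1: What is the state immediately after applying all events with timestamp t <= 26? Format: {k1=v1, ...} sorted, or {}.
Apply events with t <= 26 (6 events):
  after event 1 (t=3: SET q = -19): {q=-19}
  after event 2 (t=9: INC q by 4): {q=-15}
  after event 3 (t=19: SET q = 45): {q=45}
  after event 4 (t=21: SET p = -19): {p=-19, q=45}
  after event 5 (t=23: DEL r): {p=-19, q=45}
  after event 6 (t=26: DEC q by 1): {p=-19, q=44}

Answer: {p=-19, q=44}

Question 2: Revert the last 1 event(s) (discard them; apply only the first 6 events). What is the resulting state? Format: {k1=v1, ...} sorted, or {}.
Answer: {p=-19, q=44}

Derivation:
Keep first 6 events (discard last 1):
  after event 1 (t=3: SET q = -19): {q=-19}
  after event 2 (t=9: INC q by 4): {q=-15}
  after event 3 (t=19: SET q = 45): {q=45}
  after event 4 (t=21: SET p = -19): {p=-19, q=45}
  after event 5 (t=23: DEL r): {p=-19, q=45}
  after event 6 (t=26: DEC q by 1): {p=-19, q=44}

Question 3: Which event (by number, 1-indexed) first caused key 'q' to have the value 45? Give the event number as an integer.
Answer: 3

Derivation:
Looking for first event where q becomes 45:
  event 1: q = -19
  event 2: q = -15
  event 3: q -15 -> 45  <-- first match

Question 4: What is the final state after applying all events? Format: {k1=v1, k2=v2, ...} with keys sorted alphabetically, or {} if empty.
  after event 1 (t=3: SET q = -19): {q=-19}
  after event 2 (t=9: INC q by 4): {q=-15}
  after event 3 (t=19: SET q = 45): {q=45}
  after event 4 (t=21: SET p = -19): {p=-19, q=45}
  after event 5 (t=23: DEL r): {p=-19, q=45}
  after event 6 (t=26: DEC q by 1): {p=-19, q=44}
  after event 7 (t=34: INC r by 2): {p=-19, q=44, r=2}

Answer: {p=-19, q=44, r=2}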